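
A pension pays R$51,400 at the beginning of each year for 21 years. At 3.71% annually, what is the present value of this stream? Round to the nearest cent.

R$768,229.11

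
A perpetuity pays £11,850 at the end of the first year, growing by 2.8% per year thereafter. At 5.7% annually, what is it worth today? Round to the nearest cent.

£408,620.69

PV = D₁/(r − g) = 11850/(0.057 − 0.028) = 408,620.6897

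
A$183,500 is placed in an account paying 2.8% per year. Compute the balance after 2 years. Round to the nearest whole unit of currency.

A$193,920

183,500 × (1+0.028)^2 = 183,500 × 1.056784 = 193,919.8640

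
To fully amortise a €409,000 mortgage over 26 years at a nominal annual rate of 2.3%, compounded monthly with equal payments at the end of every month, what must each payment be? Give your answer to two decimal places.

i = 0.023/12 = 0.00191667 per month; n = 26·12 = 312.
PMT = 409000 / ( [1 − (1+0.00191667)^(−312)] / 0.00191667 ) = 409000 / 234.665118 = 1,742.9092

€1,742.91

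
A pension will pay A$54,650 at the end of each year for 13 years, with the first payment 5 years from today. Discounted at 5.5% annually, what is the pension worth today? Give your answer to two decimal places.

PV at t=4 (ordinary 13-year annuity): 54650 × a(13|0.055) = 54650 × 9.117079 = 498,248.3416
PV₀ = 498,248.3416 / (1+0.055)^4 = 498,248.3416 / 1.238825 = 402,194.4037

A$402,194.40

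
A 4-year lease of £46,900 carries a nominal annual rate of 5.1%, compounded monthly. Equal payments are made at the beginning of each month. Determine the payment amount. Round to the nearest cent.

£1,077.62

i = 0.051/12 = 0.00425 per month; n = 4·12 = 48.
PMT = 46900 / ( [1 − (1+0.00425)^(−48)] / 0.00425 × (1+i) ) = 46900 / 43.521843 = 1,077.6198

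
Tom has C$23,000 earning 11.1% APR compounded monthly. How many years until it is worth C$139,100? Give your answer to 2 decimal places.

16.29 years

Periodic rate i = 0.111/12 = 0.00925.
(1+i)^n = 139100/23000 = 6.04783, so n = ln 6.04783 / ln 1.00925 = 195.4605 months
= 195.4605/12 years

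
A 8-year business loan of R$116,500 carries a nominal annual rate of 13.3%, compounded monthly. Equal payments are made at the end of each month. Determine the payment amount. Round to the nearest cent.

R$1,977.65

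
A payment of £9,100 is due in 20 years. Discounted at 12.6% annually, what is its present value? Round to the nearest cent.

Discount factor = (1+0.126)^(−20) = 0.093161; PV = 9,100 × 0.093161 = 847.7613

£847.76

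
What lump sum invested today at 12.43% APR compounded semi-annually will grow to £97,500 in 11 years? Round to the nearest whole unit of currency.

£25,877

With 2 periods per year: i = 0.06215, n = 22.
PV = 97,500 / (1 + 0.06215)^22 = 97,500 / 3.767808 = 25,877.1141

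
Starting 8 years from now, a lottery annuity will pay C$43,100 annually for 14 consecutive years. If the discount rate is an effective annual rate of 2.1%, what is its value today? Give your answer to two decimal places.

C$447,976.30

Value one period before first payment (t=7): 43100 × [1 − (1+0.021)^(−14)] / 0.021 = 43100 × 12.021481 = 518,125.8149
Discount back 7 years: 518,125.8149 × (1+0.021)^(−7) = 518,125.8149 × 0.864609 = 447,976.2978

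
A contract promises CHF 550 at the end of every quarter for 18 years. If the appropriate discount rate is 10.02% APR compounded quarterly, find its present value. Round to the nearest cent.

CHF 18,258.56

With 4 periods per year: i = 0.02505, n = 72.
PV = PMT · [1 − (1+i)^(−n)] / i = 550 · 33.197383 = 18,258.5608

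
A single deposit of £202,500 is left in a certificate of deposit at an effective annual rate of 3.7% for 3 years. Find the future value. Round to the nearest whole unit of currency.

£225,819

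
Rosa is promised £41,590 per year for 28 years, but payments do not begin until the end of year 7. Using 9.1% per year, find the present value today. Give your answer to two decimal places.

£247,364.48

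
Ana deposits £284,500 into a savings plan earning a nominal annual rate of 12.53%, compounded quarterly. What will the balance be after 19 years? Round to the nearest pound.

£2,965,813

Periodic rate i = 0.1253/4 = 0.031325; n = 19 × 4 = 76 periods.
284,500 × (1+0.031325)^76 = 284,500 × 10.424649 = 2,965,812.7365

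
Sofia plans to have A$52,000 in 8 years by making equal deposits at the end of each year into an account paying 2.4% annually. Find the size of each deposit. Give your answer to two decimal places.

A$5,973.41

PMT = 52000 / ( [(1+0.024)^8 − 1] / 0.024 ) = 52000 / 8.705242 = 5,973.4120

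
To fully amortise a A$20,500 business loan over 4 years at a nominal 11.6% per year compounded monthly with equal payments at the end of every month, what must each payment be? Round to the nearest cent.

A$535.83

Periodic rate i = 0.116/12 = 0.00966667; n = 4 × 12 = 48 periods.
Annuity-PV factor = 38.258669; PMT = 20500 / 38.258669 = 535.8263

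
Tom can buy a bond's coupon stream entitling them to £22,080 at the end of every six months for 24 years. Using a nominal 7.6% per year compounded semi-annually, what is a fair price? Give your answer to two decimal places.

Periodic rate i = 0.076/2 = 0.038; n = 24 × 2 = 48 periods.
PV = PMT · [1 − (1+i)^(−n)] / i = 22080 · 21.922969 = 484,059.1600

£484,059.16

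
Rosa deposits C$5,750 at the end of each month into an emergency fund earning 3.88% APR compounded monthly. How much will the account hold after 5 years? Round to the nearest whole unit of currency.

With 12 periods per year: i = 0.00323333, n = 60.
FV = 5750 × [(1+0.00323333)^60 − 1] / 0.00323333 = 5750 × 66.097850 = 380,062.6348

C$380,063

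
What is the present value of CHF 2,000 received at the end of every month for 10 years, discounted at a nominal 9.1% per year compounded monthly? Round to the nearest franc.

Periodic rate i = 0.091/12 = 0.00758333; n = 10 × 12 = 120 periods.
PV = 2000 × [1 − (1+0.00758333)^(−120)] / 0.00758333 = 2000 × 78.605473 = 157,210.9468

CHF 157,211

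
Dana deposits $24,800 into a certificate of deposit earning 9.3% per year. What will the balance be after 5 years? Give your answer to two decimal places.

$38,685.88

24,800 × (1+0.093)^5 = 24,800 × 1.559915 = 38,685.8809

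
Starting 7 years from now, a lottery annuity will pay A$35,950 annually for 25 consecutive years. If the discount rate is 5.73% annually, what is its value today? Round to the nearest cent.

Value one period before first payment (t=6): 35950 × [1 − (1+0.0573)^(−25)] / 0.0573 = 35950 × 13.118000 = 471,592.1121
PV₀ = 471,592.1121 / (1+0.0573)^6 = 471,592.1121 / 1.396977 = 337,580.3345

A$337,580.33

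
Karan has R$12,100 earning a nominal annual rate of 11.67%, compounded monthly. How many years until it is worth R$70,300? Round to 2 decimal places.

15.15 years

Periodic rate i = 0.1167/12 = 0.009725.
n = ln(70300/12100) / ln(1+0.009725) = ln(5.80992) / 0.009678 = 181.8106 months
= 181.8106/12 years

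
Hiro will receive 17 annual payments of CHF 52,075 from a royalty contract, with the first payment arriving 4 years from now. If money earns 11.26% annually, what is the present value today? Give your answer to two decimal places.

CHF 281,053.98

PV at t=3 (ordinary 17-year annuity): 52075 × a(17|0.1126) = 52075 × 7.433231 = 387,085.5062
PV₀ = 387,085.5062 / (1+0.1126)^3 = 387,085.5062 / 1.377264 = 281,053.9823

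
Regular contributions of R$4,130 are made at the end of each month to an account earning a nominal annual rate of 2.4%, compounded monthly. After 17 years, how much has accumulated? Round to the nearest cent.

R$1,039,096.74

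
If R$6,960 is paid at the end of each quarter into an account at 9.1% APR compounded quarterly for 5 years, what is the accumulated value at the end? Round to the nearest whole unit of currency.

i = 0.091/4 = 0.02275 per quarter; n = 5·4 = 20.
FV = PMT · [(1+i)^n − 1] / i = 6960 · 24.973969 = 173,818.8268

R$173,819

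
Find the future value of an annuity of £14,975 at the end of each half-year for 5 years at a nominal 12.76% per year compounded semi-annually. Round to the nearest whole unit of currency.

£200,940

Periodic rate i = 0.1276/2 = 0.0638; n = 5 × 2 = 10 periods.
FV = 14975 × [(1+0.0638)^10 − 1] / 0.0638 = 14975 × 13.418394 = 200,940.4514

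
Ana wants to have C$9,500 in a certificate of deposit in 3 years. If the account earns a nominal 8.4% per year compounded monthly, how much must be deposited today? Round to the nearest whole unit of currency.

C$7,390

Periodic rate i = 0.084/12 = 0.007; n = 3 × 12 = 36 periods.
PV = 9,500 / (1 + 0.007)^36 = 9,500 / 1.285467 = 7,390.3102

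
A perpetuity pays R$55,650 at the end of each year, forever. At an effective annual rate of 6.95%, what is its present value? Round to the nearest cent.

PV = C/r = 55650/0.0695 = 800,719.4245

R$800,719.42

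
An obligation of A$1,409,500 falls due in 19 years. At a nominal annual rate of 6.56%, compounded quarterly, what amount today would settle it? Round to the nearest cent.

With 4 periods per year: i = 0.0164, n = 76.
PV = FV·(1+i)^(−n) = 1,409,500 × 0.290460 = 409,403.1647

A$409,403.16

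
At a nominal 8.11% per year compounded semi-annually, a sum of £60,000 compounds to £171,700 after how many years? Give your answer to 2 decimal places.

13.23 years

Periodic rate i = 0.0811/2 = 0.04055.
(1+i)^n = 171700/60000 = 2.86167, so n = ln 2.86167 / ln 1.04055 = 26.4508 half-years
= 26.4508/2 years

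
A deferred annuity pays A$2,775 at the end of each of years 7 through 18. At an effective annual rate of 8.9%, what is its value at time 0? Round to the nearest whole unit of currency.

PV at t=6 (ordinary 12-year annuity): 2775 × a(12|0.089) = 2775 × 7.196940 = 19,971.5094
PV₀ = 19,971.5094 / (1+0.089)^6 = 19,971.5094 / 1.667890 = 11,974.1201

A$11,974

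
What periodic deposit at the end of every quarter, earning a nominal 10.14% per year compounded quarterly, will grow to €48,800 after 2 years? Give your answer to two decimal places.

€5,579.09

Periodic rate i = 0.1014/4 = 0.02535; n = 2 × 4 = 8 periods.
FV-annuity factor = 8.746951; PMT = 48800 / 8.746951 = 5,579.0872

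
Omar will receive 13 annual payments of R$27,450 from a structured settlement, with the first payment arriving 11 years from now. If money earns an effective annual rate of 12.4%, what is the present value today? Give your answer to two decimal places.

Value one period before first payment (t=10): 27450 × [1 − (1+0.124)^(−13)] / 0.124 = 27450 × 6.300038 = 172,936.0443
Discount back 10 years: 172,936.0443 × (1+0.124)^(−10) = 172,936.0443 × 0.310697 = 53,730.6889

R$53,730.69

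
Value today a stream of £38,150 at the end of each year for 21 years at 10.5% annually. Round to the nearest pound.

Annuity factor a(21|0.105) = 8.353764; PV = 38150 × 8.353764 = 318,696.0860

£318,696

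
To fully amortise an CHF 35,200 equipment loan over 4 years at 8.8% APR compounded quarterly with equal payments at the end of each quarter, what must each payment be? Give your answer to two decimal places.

CHF 2,633.74

i = 0.088/4 = 0.022 per quarter; n = 4·4 = 16.
PMT = 35200 / ( [1 − (1+0.022)^(−16)] / 0.022 ) = 35200 / 13.365043 = 2,633.7364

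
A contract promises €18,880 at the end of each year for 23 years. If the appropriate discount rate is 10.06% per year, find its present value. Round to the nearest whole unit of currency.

PV = 18880 × [1 − (1+0.1006)^(−23)] / 0.1006 = 18880 × 8.844073 = 166,976.1025

€166,976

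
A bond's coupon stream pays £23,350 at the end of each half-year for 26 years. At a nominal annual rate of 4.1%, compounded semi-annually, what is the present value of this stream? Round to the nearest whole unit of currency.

With 2 periods per year: i = 0.0205, n = 52.
Annuity factor a(52|0.0205) = 31.799237; PV = 23350 × 31.799237 = 742,512.1914

£742,512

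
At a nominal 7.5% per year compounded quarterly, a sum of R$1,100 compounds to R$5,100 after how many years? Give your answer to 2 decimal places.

Periodic rate i = 0.075/4 = 0.01875.
n = ln(5100/1100) / ln(1+0.01875) = ln(4.63636) / 0.018576 = 82.5742 quarters
= 82.5742/4 years

20.64 years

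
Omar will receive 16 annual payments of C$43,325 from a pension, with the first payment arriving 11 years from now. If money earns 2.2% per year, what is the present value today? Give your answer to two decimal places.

C$465,800.52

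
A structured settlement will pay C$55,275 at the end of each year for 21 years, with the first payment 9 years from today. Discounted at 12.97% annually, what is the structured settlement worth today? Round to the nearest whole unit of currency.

PV at t=8 (ordinary 21-year annuity): 55275 × a(21|0.1297) = 55275 × 7.114665 = 393,263.1236
PV₀ = 393,263.1236 / (1+0.1297)^8 = 393,263.1236 / 2.652803 = 148,244.3651

C$148,244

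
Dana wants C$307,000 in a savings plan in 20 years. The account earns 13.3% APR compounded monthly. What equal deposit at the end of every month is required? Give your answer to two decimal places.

With 12 periods per year: i = 0.0110833, n = 240.
PMT = 307000 / ( [(1+0.0110833)^240 − 1] / 0.0110833 ) = 307000 / 1180.927877 = 259.9651

C$259.97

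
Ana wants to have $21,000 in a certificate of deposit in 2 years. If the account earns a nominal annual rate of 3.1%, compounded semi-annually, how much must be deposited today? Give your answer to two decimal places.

$19,746.93

Periodic rate i = 0.031/2 = 0.0155; n = 2 × 2 = 4 periods.
PV = 21,000 / (1 + 0.0155)^4 = 21,000 / 1.063456 = 19,746.9299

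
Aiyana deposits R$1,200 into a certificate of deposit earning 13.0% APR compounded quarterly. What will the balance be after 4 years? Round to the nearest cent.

With 4 periods per year: i = 0.0325, n = 16.
1,200 × (1+0.0325)^16 = 1,200 × 1.668173 = 2,001.8070

R$2,001.81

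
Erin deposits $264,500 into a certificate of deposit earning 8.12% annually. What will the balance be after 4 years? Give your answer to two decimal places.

FV = PV·(1+i)^n = 264,500 × 1.366546 = 361,451.3278

$361,451.33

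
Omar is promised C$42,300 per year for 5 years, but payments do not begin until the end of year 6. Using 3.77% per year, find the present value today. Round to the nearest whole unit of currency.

Value one period before first payment (t=5): 42300 × [1 − (1+0.0377)^(−5)] / 0.0377 = 42300 × 4.480734 = 189,535.0396
Discount back 5 years: 189,535.0396 × (1+0.0377)^(−5) = 189,535.0396 × 0.831076 = 157,518.0863

C$157,518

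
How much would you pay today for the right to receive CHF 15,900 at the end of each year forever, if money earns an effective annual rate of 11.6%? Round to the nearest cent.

CHF 137,068.97

PV = PMT / i = 15900 / 0.116 = 137,068.9655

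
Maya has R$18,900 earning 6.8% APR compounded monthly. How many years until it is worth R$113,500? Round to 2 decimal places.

26.44 years

Periodic rate i = 0.068/12 = 0.00566667.
(1+i)^n = 113500/18900 = 6.00529, so n = ln 6.00529 / ln 1.00567 = 317.2439 months
= 317.2439/12 years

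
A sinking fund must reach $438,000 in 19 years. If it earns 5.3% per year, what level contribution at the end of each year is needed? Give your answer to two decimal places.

FV-annuity factor = 31.466277; PMT = 438000 / 31.466277 = 13,919.6639

$13,919.66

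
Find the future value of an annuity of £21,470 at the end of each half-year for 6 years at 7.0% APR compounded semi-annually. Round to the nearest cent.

£313,504.12

With 2 periods per year: i = 0.035, n = 12.
Accumulation factor s(12|0.035) = 14.601962; FV = 21470 × 14.601962 = 313,504.1164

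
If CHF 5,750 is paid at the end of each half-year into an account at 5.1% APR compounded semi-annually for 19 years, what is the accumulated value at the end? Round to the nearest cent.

CHF 361,570.39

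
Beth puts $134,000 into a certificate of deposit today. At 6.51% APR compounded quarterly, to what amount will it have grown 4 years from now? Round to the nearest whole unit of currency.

With 4 periods per year: i = 0.016275, n = 16.
FV = PV·(1+i)^n = 134,000 × 1.294732 = 173,494.0854

$173,494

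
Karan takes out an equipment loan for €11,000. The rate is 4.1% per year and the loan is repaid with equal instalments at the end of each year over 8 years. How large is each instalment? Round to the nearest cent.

PMT = 11000 / ( [1 − (1+0.041)^(−8)] / 0.041 ) = 11000 / 6.705030 = 1,640.5593

€1,640.56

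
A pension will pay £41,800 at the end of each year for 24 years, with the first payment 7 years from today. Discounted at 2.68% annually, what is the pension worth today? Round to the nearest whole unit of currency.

£625,392

PV at t=6 (ordinary 24-year annuity): 41800 × a(24|0.0268) = 41800 × 17.534422 = 732,938.8442
Discount back 6 years: 732,938.8442 × (1+0.0268)^(−6) = 732,938.8442 × 0.853267 = 625,392.3708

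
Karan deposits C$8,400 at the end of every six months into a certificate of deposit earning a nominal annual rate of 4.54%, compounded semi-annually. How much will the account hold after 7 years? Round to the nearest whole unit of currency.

Periodic rate i = 0.0454/2 = 0.0227; n = 7 × 2 = 14 periods.
FV = 8400 × [(1+0.0227)^14 − 1] / 0.0227 = 8400 × 16.265524 = 136,630.4058

C$136,630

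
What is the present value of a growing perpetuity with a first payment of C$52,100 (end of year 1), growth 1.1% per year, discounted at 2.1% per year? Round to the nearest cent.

PV = D₁/(r − g) = 52100/(0.021 − 0.011) = 5,210,000.0000

C$5,210,000.00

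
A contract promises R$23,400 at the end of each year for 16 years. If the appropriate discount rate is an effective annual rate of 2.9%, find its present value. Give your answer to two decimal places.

R$296,189.49

PV = PMT · [1 − (1+i)^(−n)] / i = 23400 · 12.657670 = 296,189.4897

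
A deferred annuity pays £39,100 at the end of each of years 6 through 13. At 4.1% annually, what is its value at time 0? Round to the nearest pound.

Value one period before first payment (t=5): 39100 × [1 − (1+0.041)^(−8)] / 0.041 = 39100 × 6.705030 = 262,166.6886
PV₀ = 262,166.6886 / (1+0.041)^5 = 262,166.6886 / 1.222513 = 214,448.9188

£214,449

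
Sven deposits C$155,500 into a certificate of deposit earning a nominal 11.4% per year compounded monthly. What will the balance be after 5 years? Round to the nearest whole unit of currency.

With 12 periods per year: i = 0.0095, n = 60.
FV = 155,500 × (1 + 0.0095)^60 = 274,226.7333

C$274,227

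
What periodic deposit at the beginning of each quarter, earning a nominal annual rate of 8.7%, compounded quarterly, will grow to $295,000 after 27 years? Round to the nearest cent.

$681.49

i = 0.087/4 = 0.02175 per quarter; n = 27·4 = 108.
FV-annuity factor × (1+i) = 432.874862; PMT = 295000 / 432.874862 = 681.4903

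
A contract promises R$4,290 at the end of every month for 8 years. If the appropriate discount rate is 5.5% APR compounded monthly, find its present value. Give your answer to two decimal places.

i = 0.055/12 = 0.00458333 per month; n = 8·12 = 96.
PV = 4290 × [1 − (1+0.00458333)^(−96)] / 0.00458333 = 4290 × 77.523453 = 332,575.6145

R$332,575.61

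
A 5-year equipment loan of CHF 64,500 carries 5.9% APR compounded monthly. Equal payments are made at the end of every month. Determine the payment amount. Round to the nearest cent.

CHF 1,243.97

Periodic rate i = 0.059/12 = 0.00491667; n = 5 × 12 = 60 periods.
PMT = 64500 / ( [1 − (1+0.00491667)^(−60)] / 0.00491667 ) = 64500 / 51.850178 = 1,243.9687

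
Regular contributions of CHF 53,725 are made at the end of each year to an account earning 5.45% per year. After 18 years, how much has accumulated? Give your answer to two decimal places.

FV = 53725 × [(1+0.0545)^18 − 1] / 0.0545 = 53725 × 29.342989 = 1,576,452.0915

CHF 1,576,452.09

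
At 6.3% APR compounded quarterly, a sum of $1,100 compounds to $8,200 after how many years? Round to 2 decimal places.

Periodic rate i = 0.063/4 = 0.01575.
n = ln(8200/1100) / ln(1+0.01575) = ln(7.45455) / 0.015627 = 128.5462 quarters
= 128.5462/4 years

32.14 years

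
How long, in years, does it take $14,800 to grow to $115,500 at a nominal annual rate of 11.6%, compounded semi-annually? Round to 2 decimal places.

18.22 years

Periodic rate i = 0.116/2 = 0.058.
n = ln(115500/14800) / ln(1+0.058) = ln(7.80405) / 0.056380 = 36.4426 half-years
= 36.4426/2 years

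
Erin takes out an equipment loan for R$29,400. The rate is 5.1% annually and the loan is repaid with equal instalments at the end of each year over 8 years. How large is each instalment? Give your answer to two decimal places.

R$4,567.23

Annuity-PV factor = 6.437166; PMT = 29400 / 6.437166 = 4,567.2271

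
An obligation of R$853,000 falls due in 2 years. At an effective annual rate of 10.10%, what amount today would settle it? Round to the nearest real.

PV = 853,000 / (1 + 0.101)^2 = 853,000 / 1.212201 = 703,678.6804

R$703,679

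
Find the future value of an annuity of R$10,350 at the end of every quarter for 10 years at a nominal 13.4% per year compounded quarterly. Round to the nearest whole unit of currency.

With 4 periods per year: i = 0.0335, n = 40.
FV = 10350 × [(1+0.0335)^40 − 1] / 0.0335 = 10350 × 81.674819 = 845,334.3723

R$845,334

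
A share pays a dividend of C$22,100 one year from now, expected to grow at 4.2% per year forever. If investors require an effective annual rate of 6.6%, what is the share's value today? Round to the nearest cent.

PV = PMT / (i − g) = 22100 / (0.066 − 0.042) = 22100 / 0.024000 = 920,833.3333

C$920,833.33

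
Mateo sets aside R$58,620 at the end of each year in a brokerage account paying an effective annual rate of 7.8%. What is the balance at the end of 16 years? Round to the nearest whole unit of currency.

R$1,747,951

FV = PMT · [(1+i)^n − 1] / i = 58620 · 29.818346 = 1,747,951.4318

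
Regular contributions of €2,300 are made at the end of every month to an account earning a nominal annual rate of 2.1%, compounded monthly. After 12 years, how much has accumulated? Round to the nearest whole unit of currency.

€376,297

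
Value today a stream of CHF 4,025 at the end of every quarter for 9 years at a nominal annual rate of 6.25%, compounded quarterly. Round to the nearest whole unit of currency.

CHF 110,184

i = 0.0625/4 = 0.015625 per quarter; n = 9·4 = 36.
Annuity factor a(36|0.015625) = 27.374952; PV = 4025 × 27.374952 = 110,184.1833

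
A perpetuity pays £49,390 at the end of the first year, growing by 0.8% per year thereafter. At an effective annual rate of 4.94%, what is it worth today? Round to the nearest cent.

PV = D₁/(r − g) = 49390/(0.0494 − 0.008) = 1,192,995.1691

£1,192,995.17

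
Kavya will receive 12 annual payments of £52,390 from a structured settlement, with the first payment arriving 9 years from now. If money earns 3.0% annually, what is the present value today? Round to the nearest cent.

£411,669.23

Value one period before first payment (t=8): 52390 × [1 − (1+0.03)^(−12)] / 0.03 = 52390 × 9.954004 = 521,490.2692
Discount back 8 years: 521,490.2692 × (1+0.03)^(−8) = 521,490.2692 × 0.789409 = 411,669.2341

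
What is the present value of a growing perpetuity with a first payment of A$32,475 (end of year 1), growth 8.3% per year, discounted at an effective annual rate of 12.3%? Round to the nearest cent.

A$811,875.00

PV = PMT / (i − g) = 32475 / (0.123 − 0.083) = 32475 / 0.040000 = 811,875.0000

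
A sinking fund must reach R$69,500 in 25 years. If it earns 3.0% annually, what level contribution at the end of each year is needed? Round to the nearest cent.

FV-annuity factor = 36.459264; PMT = 69500 / 36.459264 = 1,906.2370

R$1,906.24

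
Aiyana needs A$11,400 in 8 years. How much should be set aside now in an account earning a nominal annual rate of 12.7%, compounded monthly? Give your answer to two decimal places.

Periodic rate i = 0.127/12 = 0.0105833; n = 8 × 12 = 96 periods.
Discount factor = (1+0.0105833)^(−96) = 0.363978; PV = 11,400 × 0.363978 = 4,149.3515

A$4,149.35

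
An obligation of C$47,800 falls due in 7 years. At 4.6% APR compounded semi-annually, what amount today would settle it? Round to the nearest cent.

C$34,767.14

Periodic rate i = 0.046/2 = 0.023; n = 7 × 2 = 14 periods.
PV = 47,800 / (1 + 0.023)^14 = 47,800 / 1.374861 = 34,767.1447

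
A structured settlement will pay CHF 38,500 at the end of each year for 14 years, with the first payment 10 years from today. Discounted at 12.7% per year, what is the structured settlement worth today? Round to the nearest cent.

CHF 83,975.07

PV at t=9 (ordinary 14-year annuity): 38500 × a(14|0.127) = 38500 × 6.397421 = 246,300.6908
Discount back 9 years: 246,300.6908 × (1+0.127)^(−9) = 246,300.6908 × 0.340945 = 83,975.0721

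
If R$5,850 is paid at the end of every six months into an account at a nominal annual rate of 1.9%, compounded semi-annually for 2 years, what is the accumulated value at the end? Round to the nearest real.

With 2 periods per year: i = 0.0095, n = 4.
Accumulation factor s(4|0.0095) = 4.057362; FV = 5850 × 4.057362 = 23,735.5669

R$23,736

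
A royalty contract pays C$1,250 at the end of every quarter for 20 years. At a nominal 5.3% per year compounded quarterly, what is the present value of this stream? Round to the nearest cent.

i = 0.053/4 = 0.01325 per quarter; n = 20·4 = 80.
PV = PMT · [1 − (1+i)^(−n)] / i = 1250 · 49.141439 = 61,426.7991

C$61,426.80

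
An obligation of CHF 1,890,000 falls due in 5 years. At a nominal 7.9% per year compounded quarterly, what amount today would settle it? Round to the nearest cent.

With 4 periods per year: i = 0.01975, n = 20.
PV = FV·(1+i)^(−n) = 1,890,000 × 0.676279 = 1,278,166.7756

CHF 1,278,166.78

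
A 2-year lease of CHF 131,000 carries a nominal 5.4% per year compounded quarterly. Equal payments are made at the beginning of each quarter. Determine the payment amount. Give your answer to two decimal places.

CHF 17,153.77

i = 0.054/4 = 0.0135 per quarter; n = 2·4 = 8.
Annuity-PV factor × (1+i) = 7.636807; PMT = 131000 / 7.636807 = 17,153.7654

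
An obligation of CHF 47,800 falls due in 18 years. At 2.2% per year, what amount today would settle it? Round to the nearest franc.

CHF 32,308

PV = FV·(1+i)^(−n) = 47,800 × 0.675902 = 32,308.1263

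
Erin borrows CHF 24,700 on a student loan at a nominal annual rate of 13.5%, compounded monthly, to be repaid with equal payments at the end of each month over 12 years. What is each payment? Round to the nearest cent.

CHF 347.21

With 12 periods per year: i = 0.01125, n = 144.
Annuity-PV factor = 71.138066; PMT = 24700 / 71.138066 = 347.2121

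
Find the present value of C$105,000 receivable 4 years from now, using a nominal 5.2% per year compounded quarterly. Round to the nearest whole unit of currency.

i = 0.052/4 = 0.013 per quarter; n = 4·4 = 16.
PV = FV·(1+i)^(−n) = 105,000 × 0.813296 = 85,396.1268

C$85,396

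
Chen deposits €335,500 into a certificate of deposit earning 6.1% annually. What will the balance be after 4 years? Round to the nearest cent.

335,500 × (1+0.061)^4 = 335,500 × 1.267248 = 425,161.6268

€425,161.63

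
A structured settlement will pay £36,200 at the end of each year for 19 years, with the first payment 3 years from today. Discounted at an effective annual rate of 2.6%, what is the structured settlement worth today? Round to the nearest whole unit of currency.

£510,478

PV at t=2 (ordinary 19-year annuity): 36200 × a(19|0.026) = 36200 × 14.844426 = 537,368.2219
Discount back 2 years: 537,368.2219 × (1+0.026)^(−2) = 537,368.2219 × 0.949960 = 510,478.2686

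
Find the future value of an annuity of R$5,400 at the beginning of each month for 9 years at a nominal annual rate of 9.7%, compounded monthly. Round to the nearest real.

i = 0.097/12 = 0.00808333 per month; n = 9·12 = 108.
FV = 5400 × [(1+0.00808333)^108 − 1] / 0.00808333 × (1+i) = 5400 × 172.811892 = 933,184.2161
Payments are at the start of each period, so multiply by (1+i).

R$933,184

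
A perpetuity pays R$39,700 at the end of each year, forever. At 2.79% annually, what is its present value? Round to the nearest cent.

R$1,422,939.07

PV = C/r = 39700/0.0279 = 1,422,939.0681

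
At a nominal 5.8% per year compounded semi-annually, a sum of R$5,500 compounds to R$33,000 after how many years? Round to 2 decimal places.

Periodic rate i = 0.058/2 = 0.029.
(1+i)^n = 33000/5500 = 6.00000, so n = ln 6.00000 / ln 1.029 = 62.6764 half-years
= 62.6764/2 years

31.34 years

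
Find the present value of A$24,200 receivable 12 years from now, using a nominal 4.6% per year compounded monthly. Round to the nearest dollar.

A$13,949

Periodic rate i = 0.046/12 = 0.00383333; n = 12 × 12 = 144 periods.
Discount factor = (1+0.00383333)^(−144) = 0.576405; PV = 24,200 × 0.576405 = 13,949.0016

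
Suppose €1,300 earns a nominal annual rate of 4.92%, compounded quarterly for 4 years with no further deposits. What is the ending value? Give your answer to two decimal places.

€1,580.85

i = 0.0492/4 = 0.0123 per quarter; n = 4·4 = 16.
FV = PV·(1+i)^n = 1,300 × 1.216040 = 1,580.8517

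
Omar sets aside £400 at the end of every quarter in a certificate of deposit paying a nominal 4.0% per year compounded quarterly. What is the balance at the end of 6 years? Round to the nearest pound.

£10,789

With 4 periods per year: i = 0.01, n = 24.
Accumulation factor s(24|0.01) = 26.973465; FV = 400 × 26.973465 = 10,789.3859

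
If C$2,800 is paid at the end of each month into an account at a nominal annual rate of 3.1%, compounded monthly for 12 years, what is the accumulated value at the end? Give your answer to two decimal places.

C$487,674.00

i = 0.031/12 = 0.00258333 per month; n = 12·12 = 144.
Accumulation factor s(144|0.00258333) = 174.169284; FV = 2800 × 174.169284 = 487,673.9953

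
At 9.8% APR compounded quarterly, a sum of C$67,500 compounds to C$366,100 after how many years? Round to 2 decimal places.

17.46 years

Periodic rate i = 0.098/4 = 0.0245.
n = ln(366100/67500) / ln(1+0.0245) = ln(5.42370) / 0.024205 = 69.8534 quarters
= 69.8534/4 years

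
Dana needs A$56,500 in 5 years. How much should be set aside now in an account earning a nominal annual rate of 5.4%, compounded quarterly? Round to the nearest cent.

i = 0.054/4 = 0.0135 per quarter; n = 5·4 = 20.
PV = 56,500 / (1 + 0.0135)^20 = 56,500 / 1.307600 = 43,208.9176

A$43,208.92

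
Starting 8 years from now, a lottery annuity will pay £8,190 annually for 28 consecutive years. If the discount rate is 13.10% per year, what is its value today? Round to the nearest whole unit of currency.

£25,569

Value one period before first payment (t=7): 8190 × [1 − (1+0.131)^(−28)] / 0.131 = 8190 × 7.390493 = 60,528.1371
PV₀ = 60,528.1371 / (1+0.131)^7 = 60,528.1371 / 2.367218 = 25,569.3138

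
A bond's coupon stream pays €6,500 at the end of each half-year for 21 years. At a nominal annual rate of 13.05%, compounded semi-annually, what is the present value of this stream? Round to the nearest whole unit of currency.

€92,613

Periodic rate i = 0.1305/2 = 0.06525; n = 21 × 2 = 42 periods.
PV = 6500 × [1 − (1+0.06525)^(−42)] / 0.06525 = 6500 × 14.248078 = 92,612.5050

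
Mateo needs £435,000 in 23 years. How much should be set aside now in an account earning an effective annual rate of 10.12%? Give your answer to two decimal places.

£47,376.89

PV = FV·(1+i)^(−n) = 435,000 × 0.108912 = 47,376.8950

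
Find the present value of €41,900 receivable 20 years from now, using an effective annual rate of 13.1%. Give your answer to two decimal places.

PV = FV·(1+i)^(−n) = 41,900 × 0.085261 = 3,572.4152

€3,572.42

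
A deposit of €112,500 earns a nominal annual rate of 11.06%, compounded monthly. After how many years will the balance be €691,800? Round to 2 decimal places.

Periodic rate i = 0.1106/12 = 0.00921667.
n = ln(691800/112500) / ln(1+0.00921667) = ln(6.14933) / 0.009174 = 197.9784 months
= 197.9784/12 years

16.50 years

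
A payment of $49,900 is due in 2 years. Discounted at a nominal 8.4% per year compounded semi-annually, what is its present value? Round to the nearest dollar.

$42,328

Periodic rate i = 0.084/2 = 0.042; n = 2 × 2 = 4 periods.
PV = FV·(1+i)^(−n) = 49,900 × 0.848260 = 42,328.1873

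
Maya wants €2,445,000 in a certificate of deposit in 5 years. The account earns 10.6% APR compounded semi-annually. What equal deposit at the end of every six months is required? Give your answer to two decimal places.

€191,683.18

i = 0.106/2 = 0.053 per half-year; n = 5·2 = 10.
PMT = 2.445e+06 / ( [(1+0.053)^10 − 1] / 0.053 ) = 2.445e+06 / 12.755423 = 191,683.1751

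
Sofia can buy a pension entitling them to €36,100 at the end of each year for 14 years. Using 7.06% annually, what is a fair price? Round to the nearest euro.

Annuity factor a(14|0.0706) = 8.714087; PV = 36100 × 8.714087 = 314,578.5394

€314,579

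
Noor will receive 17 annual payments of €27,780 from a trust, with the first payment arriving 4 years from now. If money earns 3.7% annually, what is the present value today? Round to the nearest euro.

€310,237

PV at t=3 (ordinary 17-year annuity): 27780 × a(17|0.037) = 27780 × 12.453676 = 345,963.1272
PV₀ = 345,963.1272 / (1+0.037)^3 = 345,963.1272 / 1.115158 = 310,236.9663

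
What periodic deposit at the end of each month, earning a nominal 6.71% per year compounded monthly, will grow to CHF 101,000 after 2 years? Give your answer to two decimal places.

CHF 3,944.01

With 12 periods per year: i = 0.00559167, n = 24.
PMT = 101000 / ( [(1+0.00559167)^24 − 1] / 0.00559167 ) = 101000 / 25.608484 = 3,944.0054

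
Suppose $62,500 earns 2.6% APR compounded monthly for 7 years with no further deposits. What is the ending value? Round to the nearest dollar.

$74,961

With 12 periods per year: i = 0.00216667, n = 84.
62,500 × (1+0.00216667)^84 = 62,500 × 1.199378 = 74,961.1271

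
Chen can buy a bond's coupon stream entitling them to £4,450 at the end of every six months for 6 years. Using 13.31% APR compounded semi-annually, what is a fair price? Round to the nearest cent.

£36,004.08

With 2 periods per year: i = 0.06655, n = 12.
PV = 4450 × [1 − (1+0.06655)^(−12)] / 0.06655 = 4450 × 8.090804 = 36,004.0761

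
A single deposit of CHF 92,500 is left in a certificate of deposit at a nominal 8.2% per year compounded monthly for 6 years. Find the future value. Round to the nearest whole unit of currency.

i = 0.082/12 = 0.00683333 per month; n = 6·12 = 72.
FV = 92,500 × (1 + 0.00683333)^72 = 151,038.5743

CHF 151,039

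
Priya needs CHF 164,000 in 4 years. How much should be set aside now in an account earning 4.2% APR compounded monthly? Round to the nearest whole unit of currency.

i = 0.042/12 = 0.0035 per month; n = 4·12 = 48.
PV = 164,000 / (1 + 0.0035)^48 = 164,000 / 1.182590 = 138,678.6996

CHF 138,679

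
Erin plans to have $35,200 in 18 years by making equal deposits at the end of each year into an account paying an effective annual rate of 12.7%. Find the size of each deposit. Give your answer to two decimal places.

$588.01

FV-annuity factor = 59.863111; PMT = 35200 / 59.863111 = 588.0082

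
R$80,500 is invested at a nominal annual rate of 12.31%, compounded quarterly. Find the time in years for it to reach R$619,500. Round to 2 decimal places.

Periodic rate i = 0.1231/4 = 0.030775.
n = ln(619500/80500) / ln(1+0.030775) = ln(7.69565) / 0.030311 = 67.3240 quarters
= 67.3240/4 years

16.83 years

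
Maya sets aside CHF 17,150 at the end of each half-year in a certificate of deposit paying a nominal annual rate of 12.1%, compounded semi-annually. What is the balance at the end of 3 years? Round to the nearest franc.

CHF 119,777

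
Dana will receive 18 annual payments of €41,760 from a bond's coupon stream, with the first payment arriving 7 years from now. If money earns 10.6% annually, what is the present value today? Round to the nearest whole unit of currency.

PV at t=6 (ordinary 18-year annuity): 41760 × a(18|0.106) = 41760 × 7.895447 = 329,713.8608
Discount back 6 years: 329,713.8608 × (1+0.106)^(−6) = 329,713.8608 × 0.546348 = 180,138.4589

€180,138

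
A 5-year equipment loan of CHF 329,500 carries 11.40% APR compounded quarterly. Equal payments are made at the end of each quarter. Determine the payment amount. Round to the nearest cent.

CHF 21,841.57

i = 0.114/4 = 0.0285 per quarter; n = 5·4 = 20.
PMT = 329500 / ( [1 − (1+0.0285)^(−20)] / 0.0285 ) = 329500 / 15.085913 = 21,841.5685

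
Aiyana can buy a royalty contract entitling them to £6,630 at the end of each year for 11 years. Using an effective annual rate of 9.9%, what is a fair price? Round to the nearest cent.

£43,261.22

Annuity factor a(11|0.099) = 6.525070; PV = 6630 × 6.525070 = 43,261.2167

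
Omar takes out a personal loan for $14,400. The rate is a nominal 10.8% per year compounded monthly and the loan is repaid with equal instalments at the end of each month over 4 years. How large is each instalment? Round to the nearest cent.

Periodic rate i = 0.108/12 = 0.009; n = 4 × 12 = 48 periods.
Annuity-PV factor = 38.837208; PMT = 14400 / 38.837208 = 370.7785

$370.78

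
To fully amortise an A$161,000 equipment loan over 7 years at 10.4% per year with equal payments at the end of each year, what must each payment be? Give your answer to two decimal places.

A$33,507.02

Annuity-PV factor = 4.804963; PMT = 161000 / 4.804963 = 33,507.0222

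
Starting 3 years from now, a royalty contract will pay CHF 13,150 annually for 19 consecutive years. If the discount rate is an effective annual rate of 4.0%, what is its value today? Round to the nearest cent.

CHF 159,681.31

Value one period before first payment (t=2): 13150 × [1 − (1+0.04)^(−19)] / 0.04 = 13150 × 13.133939 = 172,711.3031
PV₀ = 172,711.3031 / (1+0.04)^2 = 172,711.3031 / 1.081600 = 159,681.3083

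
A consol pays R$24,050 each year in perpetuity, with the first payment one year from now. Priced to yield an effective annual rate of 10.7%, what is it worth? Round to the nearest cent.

PV = C/r = 24050/0.107 = 224,766.3551

R$224,766.36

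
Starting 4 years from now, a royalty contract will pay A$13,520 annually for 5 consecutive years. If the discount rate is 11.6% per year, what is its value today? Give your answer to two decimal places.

A$35,414.34

PV at t=3 (ordinary 5-year annuity): 13520 × a(5|0.116) = 13520 × 3.640785 = 49,223.4117
PV₀ = 49,223.4117 / (1+0.116)^3 = 49,223.4117 / 1.389929 = 35,414.3380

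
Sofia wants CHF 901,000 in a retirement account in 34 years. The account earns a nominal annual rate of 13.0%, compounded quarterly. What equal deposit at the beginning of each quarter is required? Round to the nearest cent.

CHF 370.95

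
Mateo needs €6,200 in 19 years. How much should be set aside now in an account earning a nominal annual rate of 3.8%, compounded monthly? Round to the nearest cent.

Periodic rate i = 0.038/12 = 0.00316667; n = 19 × 12 = 228 periods.
PV = FV·(1+i)^(−n) = 6,200 × 0.486334 = 3,015.2720

€3,015.27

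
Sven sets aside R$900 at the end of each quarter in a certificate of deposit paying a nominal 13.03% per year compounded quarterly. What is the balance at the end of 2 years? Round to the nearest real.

i = 0.1303/4 = 0.032575 per quarter; n = 2·4 = 8.
FV = 900 × [(1+0.032575)^8 − 1] / 0.032575 = 900 × 8.974007 = 8,076.6063

R$8,077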